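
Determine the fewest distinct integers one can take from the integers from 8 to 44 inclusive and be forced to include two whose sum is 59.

23

Two chosen integers sum to 59 exactly when both halves of some pair {x, 59−x} with 15 ≤ x ≤ 59−x ≤ 44 are chosen — 15 such pairs.
The remaining 7 elements (those with no distinct partner in range) can never complete a 59-sum, so the worst case takes all of them and one from each pair: 7 + 15 = 22.
By pigeonhole, the 23rd integer has to be the second member of some pair, so 22 + 1 = 23.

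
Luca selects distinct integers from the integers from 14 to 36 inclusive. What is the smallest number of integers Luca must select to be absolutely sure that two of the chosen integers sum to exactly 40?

18

Group the elements by complementary pair {x, 40−x}: {14,26}, {15,25}, {16,24}, …, giving 6 two-element pairs; the single value 20 (it cannot pair with itself since the integers are distinct); and 10 integers whose partner 40−x falls outside [14,36].
Treating each of those 17 groups as a pigeonhole, one can pick one integer per group — 17 integers — with no two summing to 40.
The 18th integer lands in an occupied pair, forcing a sum of 40.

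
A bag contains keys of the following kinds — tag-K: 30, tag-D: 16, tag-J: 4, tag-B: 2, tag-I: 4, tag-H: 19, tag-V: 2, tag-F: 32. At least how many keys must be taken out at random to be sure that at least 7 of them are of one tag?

37

An adversary could hand out at most 6 keys per tag (4 tags run out sooner): 6 + 6 + 4 + 2 + 4 + 6 + 2 + 6 = 36 keys and still no tag has 7.
One more key lands in a tag already at 6, so 37 draws are enough and 36 are not.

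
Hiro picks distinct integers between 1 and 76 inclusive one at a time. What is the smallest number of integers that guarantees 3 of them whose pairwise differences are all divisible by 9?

19

Integers whose pairwise differences are multiples of 9 are exactly those sharing a remainder mod 9. The 9 residue classes mod 9 are the pigeonholes.
With 18 integers one could put 2 in each residue class and have no class reach 3.
The 19th integer pushes some class to 3, so 9·2 + 1 = 19.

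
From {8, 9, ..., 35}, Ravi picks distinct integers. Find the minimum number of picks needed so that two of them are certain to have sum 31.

Group the elements by complementary pair {x, 31−x}: {8,23}, {9,22}, {10,21}, …, giving 8 two-element pairs and 12 integers whose partner 31−x falls outside [8,35].
Treating each of those 20 groups as a pigeonhole, one can pick one integer per group — 20 integers — with no two summing to 31.
The 21st integer lands in an occupied pair, forcing a sum of 31.

21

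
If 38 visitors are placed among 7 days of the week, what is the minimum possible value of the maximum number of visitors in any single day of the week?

The 7 days of the week are the holes and the 38 visitors are the pigeons.
If every day of the week held at most 5 visitors, the total would be at most 7 × 5 = 35, which is less than 38.
So some day of the week holds at least ⌈38/7⌉ = 6 visitors.

6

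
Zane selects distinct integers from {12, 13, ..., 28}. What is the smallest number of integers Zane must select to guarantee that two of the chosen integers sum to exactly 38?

Group the elements by complementary pair {x, 38−x}: {12,26}, {13,25}, {14,24}, …, giving 7 two-element pairs; the single value 19 (it cannot pair with itself since the integers are distinct); and 2 integers whose partner 38−x falls outside [12,28].
Treating each of those 10 groups as a pigeonhole, one can pick one integer per group — 10 integers — with no two summing to 38.
The 11th integer lands in an occupied pair, forcing a sum of 38.

11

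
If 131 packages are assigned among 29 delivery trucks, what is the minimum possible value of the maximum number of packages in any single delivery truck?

By the pigeonhole principle, the 29 delivery trucks are the holes and the 131 packages are the pigeons.
If every delivery truck held at most 4 packages, the total would be at most 29 × 4 = 116, which is less than 131.
So some delivery truck holds at least ⌈131/29⌉ = 5 packages.

5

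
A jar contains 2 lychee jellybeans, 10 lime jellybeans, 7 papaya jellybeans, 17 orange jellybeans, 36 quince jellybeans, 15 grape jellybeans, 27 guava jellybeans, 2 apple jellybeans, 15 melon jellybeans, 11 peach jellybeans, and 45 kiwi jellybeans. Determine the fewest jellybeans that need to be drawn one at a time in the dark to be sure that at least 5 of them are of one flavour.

41

The 11 flavours are the holes; the jellybeans drawn are the pigeons.
To avoid 5 of any one flavour, the worst case takes at most 4 of each flavour, or every jellybean of a flavour that has fewer than 4.
That gives 2 + 4 + 4 + 4 + 4 + 4 + 4 + 2 + 4 + 4 + 4 = 40 jellybeans with no flavour reaching 5.
The next jellybean forces some flavour to 5, so 40 + 1 = 41.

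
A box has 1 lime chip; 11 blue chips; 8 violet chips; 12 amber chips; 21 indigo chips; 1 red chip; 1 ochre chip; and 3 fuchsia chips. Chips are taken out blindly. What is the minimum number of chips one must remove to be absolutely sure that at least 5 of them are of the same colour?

23

Put each drawn chip into a box by colour. The largest draw with every box below 5 takes min(count, 4) from each colour; colours with fewer than 4 contribute all they have.
Σ min(cᵢ, 4) = 1 + 4 + 4 + 4 + 4 + 1 + 1 + 3 = 22.
Draw number 22 + 1 = 23 must push one box to 5.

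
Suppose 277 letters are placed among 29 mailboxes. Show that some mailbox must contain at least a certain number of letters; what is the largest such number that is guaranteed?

10

By the pigeonhole principle, the 29 mailboxes are the holes and the 277 letters are the pigeons.
If every mailbox held at most 9 letters, the total would be at most 29 × 9 = 261, which is less than 277.
So some mailbox holds at least ⌈277/29⌉ = 10 letters.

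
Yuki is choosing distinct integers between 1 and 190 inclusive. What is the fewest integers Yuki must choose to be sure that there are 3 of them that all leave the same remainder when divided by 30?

61

By the pigeonhole principle, the 30 residue classes mod 30 are the pigeonholes.
With 60 integers one could put 2 in each residue class and have no class reach 3.
The 61st integer pushes some class to 3, so 30·2 + 1 = 61.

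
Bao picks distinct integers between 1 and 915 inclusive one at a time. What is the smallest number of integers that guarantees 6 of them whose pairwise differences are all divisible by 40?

Integers whose pairwise differences are multiples of 40 are exactly those sharing a remainder mod 40. By the pigeonhole principle, the 40 residue classes mod 40 are the pigeonholes.
With 200 integers one could put 5 in each residue class and have no class reach 6.
The 201st integer pushes some class to 6, so 40·5 + 1 = 201.

201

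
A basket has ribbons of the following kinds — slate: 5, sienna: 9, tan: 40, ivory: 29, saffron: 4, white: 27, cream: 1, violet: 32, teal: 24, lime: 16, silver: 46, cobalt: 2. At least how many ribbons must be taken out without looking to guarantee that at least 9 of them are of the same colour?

77

By pigeonhole, the 12 colours are the holes; the ribbons drawn are the pigeons.
To avoid 9 of any one colour, the worst case takes at most 8 of each colour, or every ribbon of a colour that has fewer than 8.
That gives 5 + 8 + 8 + 8 + 4 + 8 + 1 + 8 + 8 + 8 + 8 + 2 = 76 ribbons with no colour reaching 9.
The next ribbon forces some colour to 9, so 76 + 1 = 77.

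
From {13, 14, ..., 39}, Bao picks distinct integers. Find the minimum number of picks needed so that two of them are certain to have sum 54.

16

Group the elements by complementary pair {x, 54−x}: {15,39}, {16,38}, {17,37}, …, giving 12 two-element pairs, the single value 27 (it cannot pair with itself since the integers are distinct), and 2 integers whose partner 54−x falls outside [13,39].
Treating each of those 15 groups as a pigeonhole, one can pick one integer per group — 15 integers — with no two summing to 54.
The 16th integer lands in an occupied pair, forcing a sum of 54.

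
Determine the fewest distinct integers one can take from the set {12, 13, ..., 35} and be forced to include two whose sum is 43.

Group the elements by complementary pair {x, 43−x}: {12,31}, {13,30}, {14,29}, …, giving 10 two-element pairs and 4 integers whose partner 43−x falls outside [12,35].
Treating each of those 14 groups as a pigeonhole, one can pick one integer per group — 14 integers — with no two summing to 43.
The 15th integer lands in an occupied pair, forcing a sum of 43.

15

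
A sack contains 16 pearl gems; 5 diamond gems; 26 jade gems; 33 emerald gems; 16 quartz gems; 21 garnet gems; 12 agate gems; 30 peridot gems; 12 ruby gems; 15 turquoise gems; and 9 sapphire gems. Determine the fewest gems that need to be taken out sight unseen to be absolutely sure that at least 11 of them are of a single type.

105

Pigeonhole: the 11 types are the holes; the gems drawn are the pigeons.
To avoid 11 of any one type, the worst case takes at most 10 of each type, or every gem of a type that has fewer than 10.
That gives 10 + 5 + 10 + 10 + 10 + 10 + 10 + 10 + 10 + 10 + 9 = 104 gems with no type reaching 11.
The next gem forces some type to 11, so 104 + 1 = 105.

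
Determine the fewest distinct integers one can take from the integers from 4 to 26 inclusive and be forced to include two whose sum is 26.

15

Two chosen integers sum to 26 exactly when both halves of some pair {x, 26−x} with 4 ≤ x ≤ 26−x ≤ 22 are chosen — 9 such pairs.
The remaining 5 elements (those with no distinct partner in range) can never complete a 26-sum, so the worst case takes all of them and one from each pair: 5 + 9 = 14.
Pigeonhole: the 15th integer has to be the second member of some pair, so 14 + 1 = 15.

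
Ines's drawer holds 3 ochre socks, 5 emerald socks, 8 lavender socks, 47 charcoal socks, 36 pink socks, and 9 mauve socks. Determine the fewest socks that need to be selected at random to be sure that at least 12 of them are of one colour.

48

Put each drawn sock into a box by colour. The largest draw with every box below 12 takes min(count, 11) from each colour; colours with fewer than 11 contribute all they have.
Σ min(cᵢ, 11) = 3 + 5 + 8 + 11 + 11 + 9 = 47.
Draw number 47 + 1 = 48 must push one box to 12.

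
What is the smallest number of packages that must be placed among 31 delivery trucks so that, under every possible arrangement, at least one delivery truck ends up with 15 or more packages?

With 434 packages one could put exactly 14 in each of the 31 delivery trucks, and no delivery truck would reach 15.
By the pigeonhole principle, one more package must land in a delivery truck that already has 14, giving it 15.
So 31 × 14 + 1 = 435 packages are required.

435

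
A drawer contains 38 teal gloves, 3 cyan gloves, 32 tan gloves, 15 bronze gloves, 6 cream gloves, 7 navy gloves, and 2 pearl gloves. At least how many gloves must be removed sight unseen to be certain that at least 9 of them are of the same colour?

The 7 colours are the holes; the gloves drawn are the pigeons.
To avoid 9 of any one colour, the worst case takes at most 8 of each colour, or every glove of a colour that has fewer than 8.
That gives 8 + 3 + 8 + 8 + 6 + 7 + 2 = 42 gloves with no colour reaching 9.
The next glove forces some colour to 9, so 42 + 1 = 43.

43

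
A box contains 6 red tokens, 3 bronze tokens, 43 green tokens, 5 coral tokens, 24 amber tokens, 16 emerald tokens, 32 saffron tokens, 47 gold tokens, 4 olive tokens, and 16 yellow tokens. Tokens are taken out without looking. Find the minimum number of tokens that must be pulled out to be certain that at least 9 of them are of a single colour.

67

By pigeonhole, the 10 colours are the holes; the tokens drawn are the pigeons.
To avoid 9 of any one colour, the worst case takes at most 8 of each colour, or every token of a colour that has fewer than 8.
That gives 6 + 3 + 8 + 5 + 8 + 8 + 8 + 8 + 4 + 8 = 66 tokens with no colour reaching 9.
The next token forces some colour to 9, so 66 + 1 = 67.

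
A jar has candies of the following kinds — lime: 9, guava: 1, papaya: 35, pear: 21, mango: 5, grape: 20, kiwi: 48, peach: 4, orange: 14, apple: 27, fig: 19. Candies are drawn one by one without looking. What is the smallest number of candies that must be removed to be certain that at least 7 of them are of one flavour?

59

An adversary could hand out at most 6 candies per flavour (guava, mango, peach run out sooner): 6 + 1 + 6 + 6 + 5 + 6 + 6 + 4 + 6 + 6 + 6 = 58 candies and still no flavour has 7.
One more candy lands in a flavour already at 6, so 59 draws are enough and 58 are not.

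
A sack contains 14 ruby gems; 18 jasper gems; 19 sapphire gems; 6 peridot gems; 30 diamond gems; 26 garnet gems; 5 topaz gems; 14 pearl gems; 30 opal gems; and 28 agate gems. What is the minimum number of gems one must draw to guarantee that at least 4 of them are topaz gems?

189

In the worst case for collecting topaz gems, every non-topaz gem comes out first.
There are 14 + 18 + 19 + 6 + 30 + 26 + 14 + 30 + 28 = 185 non-topaz gems altogether.
After those, each further gem must be topaz, so 185 + 4 = 189 draws guarantee 4 topaz gems.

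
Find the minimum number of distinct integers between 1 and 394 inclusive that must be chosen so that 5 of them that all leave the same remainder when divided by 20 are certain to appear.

81

The 20 residue classes mod 20 are the pigeonholes.
With 80 integers one could put 4 in each residue class and have no class reach 5.
The 81st integer pushes some class to 5, so 20·4 + 1 = 81.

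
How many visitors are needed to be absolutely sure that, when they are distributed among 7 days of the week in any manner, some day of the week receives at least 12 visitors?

With 77 visitors one could put exactly 11 in each of the 7 days of the week, and no day of the week would reach 12.
By the pigeonhole principle, one more visitor must land in a day of the week that already has 11, giving it 12.
So 7 × 11 + 1 = 78 visitors are required.

78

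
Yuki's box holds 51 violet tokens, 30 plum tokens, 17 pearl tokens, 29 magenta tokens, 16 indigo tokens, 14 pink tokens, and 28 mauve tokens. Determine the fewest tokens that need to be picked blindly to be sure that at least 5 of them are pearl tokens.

173

In the worst case for collecting pearl tokens, every non-pearl token comes out first.
There are 51 + 30 + 29 + 16 + 14 + 28 = 168 non-pearl tokens altogether.
After those, each further token must be pearl, so 168 + 5 = 173 draws guarantee 5 pearl tokens.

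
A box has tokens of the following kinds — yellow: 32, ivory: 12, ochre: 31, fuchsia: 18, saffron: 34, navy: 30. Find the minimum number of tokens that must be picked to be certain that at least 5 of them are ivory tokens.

150

In the worst case for collecting ivory tokens, every non-ivory token comes out first.
There are 32 + 31 + 18 + 34 + 30 = 145 non-ivory tokens altogether.
After those, each further token must be ivory, so 145 + 5 = 150 draws guarantee 5 ivory tokens.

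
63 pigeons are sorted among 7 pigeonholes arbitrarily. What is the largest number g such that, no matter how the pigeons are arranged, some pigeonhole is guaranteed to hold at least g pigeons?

9

The 7 pigeonholes are the holes and the 63 pigeons are the pigeons.
If every pigeonhole held at most 8 pigeons, the total would be at most 7 × 8 = 56, which is less than 63.
So some pigeonhole holds at least ⌈63/7⌉ = 9 pigeons.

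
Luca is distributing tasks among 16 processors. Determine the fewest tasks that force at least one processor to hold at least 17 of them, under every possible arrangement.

257

With 256 tasks one could put exactly 16 in each of the 16 processors, and no processor would reach 17.
One more task must land in a processor that already has 16, giving it 17.
So 16 × 16 + 1 = 257 tasks are required.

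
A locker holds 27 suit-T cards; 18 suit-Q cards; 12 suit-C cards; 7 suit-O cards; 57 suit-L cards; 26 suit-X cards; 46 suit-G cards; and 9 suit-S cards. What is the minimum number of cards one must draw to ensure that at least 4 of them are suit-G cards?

160

In the worst case for collecting suit-G cards, every non-suit-G card comes out first.
There are 27 + 18 + 12 + 7 + 57 + 26 + 9 = 156 non-suit-G cards altogether.
After those, each further card must be suit-G, so 156 + 4 = 160 draws guarantee 4 suit-G cards.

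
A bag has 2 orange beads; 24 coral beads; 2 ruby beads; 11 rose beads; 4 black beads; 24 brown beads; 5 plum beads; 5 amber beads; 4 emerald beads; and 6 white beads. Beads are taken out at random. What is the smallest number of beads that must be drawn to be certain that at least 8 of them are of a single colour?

The 10 colours are the holes; the beads drawn are the pigeons.
To avoid 8 of any one colour, the worst case takes at most 7 of each colour, or every bead of a colour that has fewer than 7.
That gives 2 + 7 + 2 + 7 + 4 + 7 + 5 + 5 + 4 + 6 = 49 beads with no colour reaching 8.
The next bead forces some colour to 8, so 49 + 1 = 50.

50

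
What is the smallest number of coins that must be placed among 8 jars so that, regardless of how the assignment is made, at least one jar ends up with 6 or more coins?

With 40 coins one could put exactly 5 in each of the 8 jars, and no jar would reach 6.
By the pigeonhole principle, one more coin must land in a jar that already has 5, giving it 6.
So 8 × 5 + 1 = 41 coins are required.

41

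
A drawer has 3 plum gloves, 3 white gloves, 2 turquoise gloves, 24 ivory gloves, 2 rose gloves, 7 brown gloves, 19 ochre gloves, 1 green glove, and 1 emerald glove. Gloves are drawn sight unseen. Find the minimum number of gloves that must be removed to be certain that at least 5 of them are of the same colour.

25

An adversary could hand out at most 4 gloves per colour (6 colours run out sooner): 3 + 3 + 2 + 4 + 2 + 4 + 4 + 1 + 1 = 24 gloves and still no colour has 5.
By pigeonhole, one more glove lands in a colour already at 4, so 25 draws are enough and 24 are not.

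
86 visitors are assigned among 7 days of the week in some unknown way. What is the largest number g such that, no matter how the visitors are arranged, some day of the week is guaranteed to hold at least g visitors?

13

The 7 days of the week are the holes and the 86 visitors are the pigeons.
If every day of the week held at most 12 visitors, the total would be at most 7 × 12 = 84, which is less than 86.
So some day of the week holds at least ⌈86/7⌉ = 13 visitors.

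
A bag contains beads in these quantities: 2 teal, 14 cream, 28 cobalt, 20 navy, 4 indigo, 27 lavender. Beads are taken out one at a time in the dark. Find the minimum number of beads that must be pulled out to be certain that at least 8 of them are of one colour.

35

Put each drawn bead into a box by colour. The largest draw with every box below 8 takes min(count, 7) from each colour; colours with fewer than 7 contribute all they have.
Σ min(cᵢ, 7) = 2 + 7 + 7 + 7 + 4 + 7 = 34.
Draw number 34 + 1 = 35 must push one box to 8.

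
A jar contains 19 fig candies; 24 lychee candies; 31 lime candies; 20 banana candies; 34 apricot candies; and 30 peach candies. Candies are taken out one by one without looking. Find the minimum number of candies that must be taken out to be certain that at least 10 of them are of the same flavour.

By pigeonhole, put each drawn candy into a box by flavour. The largest draw with every box below 10 takes min(count, 9) from each flavour.
Σ min(cᵢ, 9) = 9 + 9 + 9 + 9 + 9 + 9 = 54.
Draw number 54 + 1 = 55 must push one box to 10.

55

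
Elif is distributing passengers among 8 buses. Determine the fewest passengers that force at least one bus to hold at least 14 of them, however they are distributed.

105

With 104 passengers one could put exactly 13 in each of the 8 buses, and no bus would reach 14.
Pigeonhole: one more passenger must land in a bus that already has 13, giving it 14.
So 8 × 13 + 1 = 105 passengers are required.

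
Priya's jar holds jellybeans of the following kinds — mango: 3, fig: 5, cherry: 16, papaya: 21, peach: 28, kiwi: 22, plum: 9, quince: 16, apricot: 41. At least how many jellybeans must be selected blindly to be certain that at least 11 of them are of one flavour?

An adversary could hand out at most 10 jellybeans per flavour (mango, fig, plum run out sooner): 3 + 5 + 10 + 10 + 10 + 10 + 9 + 10 + 10 = 77 jellybeans and still no flavour has 11.
One more jellybean lands in a flavour already at 10, so 78 draws are enough and 77 are not.

78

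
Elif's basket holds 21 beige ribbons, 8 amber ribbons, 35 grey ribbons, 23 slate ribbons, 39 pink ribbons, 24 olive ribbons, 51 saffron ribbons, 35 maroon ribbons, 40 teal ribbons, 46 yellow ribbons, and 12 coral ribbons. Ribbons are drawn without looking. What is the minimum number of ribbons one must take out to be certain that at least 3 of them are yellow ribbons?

291

In the worst case for collecting yellow ribbons, every non-yellow ribbon comes out first.
There are 21 + 8 + 35 + 23 + 39 + 24 + 51 + 35 + 40 + 12 = 288 non-yellow ribbons altogether.
After those, each further ribbon must be yellow, so 288 + 3 = 291 draws guarantee 3 yellow ribbons.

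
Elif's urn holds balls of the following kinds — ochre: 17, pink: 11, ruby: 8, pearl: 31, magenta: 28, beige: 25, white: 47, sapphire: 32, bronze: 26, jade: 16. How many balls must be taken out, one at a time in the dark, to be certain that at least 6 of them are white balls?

200

In the worst case for collecting white balls, every non-white ball comes out first.
There are 17 + 11 + 8 + 31 + 28 + 25 + 32 + 26 + 16 = 194 non-white balls altogether.
After those, each further ball must be white, so 194 + 6 = 200 draws guarantee 6 white balls.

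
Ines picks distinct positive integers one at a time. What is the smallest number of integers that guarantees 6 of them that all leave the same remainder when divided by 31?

The 31 residue classes mod 31 are the pigeonholes.
With 155 integers one could put 5 in each residue class and have no class reach 6.
The 156th integer pushes some class to 6, so 31·5 + 1 = 156.

156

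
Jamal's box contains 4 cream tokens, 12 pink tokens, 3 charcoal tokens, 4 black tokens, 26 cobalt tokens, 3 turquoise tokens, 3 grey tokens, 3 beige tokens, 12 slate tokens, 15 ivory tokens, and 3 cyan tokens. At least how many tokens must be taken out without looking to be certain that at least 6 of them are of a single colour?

By pigeonhole, put each drawn token into a box by colour. The largest draw with every box below 6 takes min(count, 5) from each colour; colours with fewer than 5 contribute all they have.
Σ min(cᵢ, 5) = 4 + 5 + 3 + 4 + 5 + 3 + 3 + 3 + 5 + 5 + 3 = 43.
Draw number 43 + 1 = 44 must push one box to 6.

44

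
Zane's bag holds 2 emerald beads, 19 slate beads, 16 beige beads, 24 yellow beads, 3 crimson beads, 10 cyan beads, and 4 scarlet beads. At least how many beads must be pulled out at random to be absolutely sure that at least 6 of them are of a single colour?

By pigeonhole, put each drawn bead into a box by colour. The largest draw with every box below 6 takes min(count, 5) from each colour; colours with fewer than 5 contribute all they have.
Σ min(cᵢ, 5) = 2 + 5 + 5 + 5 + 3 + 5 + 4 = 29.
Draw number 29 + 1 = 30 must push one box to 6.

30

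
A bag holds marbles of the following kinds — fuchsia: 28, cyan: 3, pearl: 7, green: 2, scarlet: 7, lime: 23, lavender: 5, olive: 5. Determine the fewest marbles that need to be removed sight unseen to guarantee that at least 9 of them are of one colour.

An adversary could hand out at most 8 marbles per colour (6 colours run out sooner): 8 + 3 + 7 + 2 + 7 + 8 + 5 + 5 = 45 marbles and still no colour has 9.
One more marble lands in a colour already at 8, so 46 draws are enough and 45 are not.

46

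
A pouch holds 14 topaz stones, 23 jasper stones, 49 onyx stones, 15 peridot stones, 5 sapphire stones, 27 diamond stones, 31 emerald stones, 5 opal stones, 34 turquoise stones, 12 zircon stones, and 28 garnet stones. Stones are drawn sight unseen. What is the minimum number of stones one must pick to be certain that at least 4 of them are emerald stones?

In the worst case for collecting emerald stones, every non-emerald stone comes out first.
There are 14 + 23 + 49 + 15 + 5 + 27 + 5 + 34 + 12 + 28 = 212 non-emerald stones altogether.
After those, each further stone must be emerald, so 212 + 4 = 216 draws guarantee 4 emerald stones.

216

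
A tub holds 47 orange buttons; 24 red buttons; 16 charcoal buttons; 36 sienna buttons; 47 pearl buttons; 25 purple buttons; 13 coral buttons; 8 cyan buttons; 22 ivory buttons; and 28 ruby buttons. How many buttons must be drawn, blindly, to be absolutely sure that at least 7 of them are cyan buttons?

In the worst case for collecting cyan buttons, every non-cyan button comes out first.
There are 47 + 24 + 16 + 36 + 47 + 25 + 13 + 22 + 28 = 258 non-cyan buttons altogether.
After those, each further button must be cyan, so 258 + 7 = 265 draws guarantee 7 cyan buttons.

265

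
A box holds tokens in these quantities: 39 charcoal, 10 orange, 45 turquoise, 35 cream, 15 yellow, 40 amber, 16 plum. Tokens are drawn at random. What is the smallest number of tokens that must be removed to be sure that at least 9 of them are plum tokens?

193

In the worst case for collecting plum tokens, every non-plum token comes out first.
There are 39 + 10 + 45 + 35 + 15 + 40 = 184 non-plum tokens altogether.
After those, each further token must be plum, so 184 + 9 = 193 draws guarantee 9 plum tokens.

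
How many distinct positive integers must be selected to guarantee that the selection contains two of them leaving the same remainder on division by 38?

39

The 38 residue classes mod 38 are the pigeonholes.
With 38 integers one could put 1 in each residue class and have no class reach 2.
The 39th integer pushes some class to 2, so 38·1 + 1 = 39.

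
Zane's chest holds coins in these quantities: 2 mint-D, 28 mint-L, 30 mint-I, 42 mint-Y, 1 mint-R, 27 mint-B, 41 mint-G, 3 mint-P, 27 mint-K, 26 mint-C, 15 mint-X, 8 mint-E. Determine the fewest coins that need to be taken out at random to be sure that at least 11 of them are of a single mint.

95

The 12 mints are the holes; the coins drawn are the pigeons.
To avoid 11 of any one mint, the worst case takes at most 10 of each mint, or every coin of a mint that has fewer than 10.
That gives 2 + 10 + 10 + 10 + 1 + 10 + 10 + 3 + 10 + 10 + 10 + 8 = 94 coins with no mint reaching 11.
The next coin forces some mint to 11, so 94 + 1 = 95.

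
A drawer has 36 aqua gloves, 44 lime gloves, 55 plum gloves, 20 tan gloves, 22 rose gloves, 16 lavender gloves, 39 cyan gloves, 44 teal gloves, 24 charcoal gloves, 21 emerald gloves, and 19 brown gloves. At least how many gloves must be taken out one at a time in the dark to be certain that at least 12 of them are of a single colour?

The 11 colours are the holes; the gloves drawn are the pigeons.
To avoid 12 of any one colour, the worst case takes at most 11 of each colour.
That gives 11 + 11 + 11 + 11 + 11 + 11 + 11 + 11 + 11 + 11 + 11 = 121 gloves with no colour reaching 12.
The next glove forces some colour to 12, so 121 + 1 = 122.

122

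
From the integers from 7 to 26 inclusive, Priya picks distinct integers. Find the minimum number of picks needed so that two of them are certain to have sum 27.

14

A set avoiding the sum 27 can contain at most one of each pair {x, 27−x}, plus the 6 elements whose complement lies outside the range.
The integers 14, …, 26 (13 of them) are such a set: any two sum to at least 14+15 = 29 > 27.
Any 14th integer completes one of the 7 pairs, so 14 choices force a sum of 27.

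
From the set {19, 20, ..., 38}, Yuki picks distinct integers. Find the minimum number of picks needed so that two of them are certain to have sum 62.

Group the elements by complementary pair {x, 62−x}: {24,38}, {25,37}, {26,36}, …, giving 7 two-element pairs, the single value 31 (it cannot pair with itself since the integers are distinct), and 5 integers whose partner 62−x falls outside [19,38].
By the pigeonhole principle, treating each of those 13 groups as a pigeonhole, one can pick one integer per group — 13 integers — with no two summing to 62.
The 14th integer lands in an occupied pair, forcing a sum of 62.

14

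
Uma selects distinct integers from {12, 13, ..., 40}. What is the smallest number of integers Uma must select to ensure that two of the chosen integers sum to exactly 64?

A set avoiding the sum 64 can contain at most one of each pair {x, 64−x}, plus the 13 elements whose complement lies outside the range or equal to its own complement.
The integers 12, …, 32 (21 of them) are such a set: any two sum to at least 12+13 = 25 and at most 31+32 = 63 < 64.
Any 22nd integer completes one of the 8 pairs, so 22 choices force a sum of 64.

22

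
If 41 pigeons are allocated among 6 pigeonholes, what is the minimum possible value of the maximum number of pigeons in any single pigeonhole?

7

The 6 pigeonholes are the holes and the 41 pigeons are the pigeons.
If every pigeonhole held at most 6 pigeons, the total would be at most 6 × 6 = 36, which is less than 41.
So some pigeonhole holds at least ⌈41/6⌉ = 7 pigeons.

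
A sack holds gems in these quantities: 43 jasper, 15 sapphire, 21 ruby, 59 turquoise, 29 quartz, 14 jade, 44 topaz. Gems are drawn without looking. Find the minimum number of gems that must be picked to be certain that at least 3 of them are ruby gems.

207

In the worst case for collecting ruby gems, every non-ruby gem comes out first.
There are 43 + 15 + 59 + 29 + 14 + 44 = 204 non-ruby gems altogether.
After those, each further gem must be ruby, so 204 + 3 = 207 draws guarantee 3 ruby gems.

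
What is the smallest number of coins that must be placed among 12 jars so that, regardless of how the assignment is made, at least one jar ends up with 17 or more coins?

With 192 coins one could put exactly 16 in each of the 12 jars, and no jar would reach 17.
Pigeonhole: one more coin must land in a jar that already has 16, giving it 17.
So 12 × 16 + 1 = 193 coins are required.

193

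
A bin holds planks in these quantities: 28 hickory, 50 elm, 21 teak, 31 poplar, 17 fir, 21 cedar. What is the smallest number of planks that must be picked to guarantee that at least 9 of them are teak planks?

In the worst case for collecting teak planks, every non-teak plank comes out first.
There are 28 + 50 + 31 + 17 + 21 = 147 non-teak planks altogether.
After those, each further plank must be teak, so 147 + 9 = 156 draws guarantee 9 teak planks.

156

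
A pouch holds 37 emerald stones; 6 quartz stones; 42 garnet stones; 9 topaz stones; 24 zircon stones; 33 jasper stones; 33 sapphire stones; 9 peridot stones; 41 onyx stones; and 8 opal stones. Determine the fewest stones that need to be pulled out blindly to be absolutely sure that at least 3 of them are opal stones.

In the worst case for collecting opal stones, every non-opal stone comes out first.
There are 37 + 6 + 42 + 9 + 24 + 33 + 33 + 9 + 41 = 234 non-opal stones altogether.
After those, each further stone must be opal, so 234 + 3 = 237 draws guarantee 3 opal stones.

237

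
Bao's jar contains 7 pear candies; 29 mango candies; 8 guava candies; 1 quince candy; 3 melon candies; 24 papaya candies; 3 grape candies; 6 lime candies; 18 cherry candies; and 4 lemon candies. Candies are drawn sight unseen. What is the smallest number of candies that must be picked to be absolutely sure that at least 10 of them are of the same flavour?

60

An adversary could hand out at most 9 candies per flavour (7 flavours run out sooner): 7 + 9 + 8 + 1 + 3 + 9 + 3 + 6 + 9 + 4 = 59 candies and still no flavour has 10.
Pigeonhole: one more candy lands in a flavour already at 9, so 60 draws are enough and 59 are not.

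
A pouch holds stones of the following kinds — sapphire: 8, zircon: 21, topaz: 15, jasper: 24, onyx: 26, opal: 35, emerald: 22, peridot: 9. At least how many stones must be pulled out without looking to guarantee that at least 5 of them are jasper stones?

In the worst case for collecting jasper stones, every non-jasper stone comes out first.
There are 8 + 21 + 15 + 26 + 35 + 22 + 9 = 136 non-jasper stones altogether.
After those, each further stone must be jasper, so 136 + 5 = 141 draws guarantee 5 jasper stones.

141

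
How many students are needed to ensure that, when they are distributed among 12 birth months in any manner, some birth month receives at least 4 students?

With 36 students one could put exactly 3 in each of the 12 birth months, and no birth month would reach 4.
One more student must land in a birth month that already has 3, giving it 4.
So 12 × 3 + 1 = 37 students are required.

37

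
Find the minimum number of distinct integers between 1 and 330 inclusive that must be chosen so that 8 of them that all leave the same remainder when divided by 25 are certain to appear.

176

The 25 residue classes mod 25 are the pigeonholes.
With 175 integers one could put 7 in each residue class and have no class reach 8.
The 176th integer pushes some class to 8, so 25·7 + 1 = 176.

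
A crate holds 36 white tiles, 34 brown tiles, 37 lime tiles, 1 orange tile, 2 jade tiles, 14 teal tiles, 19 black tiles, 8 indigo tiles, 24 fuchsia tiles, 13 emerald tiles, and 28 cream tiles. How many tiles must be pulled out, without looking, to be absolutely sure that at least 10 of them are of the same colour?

84

By pigeonhole, put each drawn tile into a box by colour. The largest draw with every box below 10 takes min(count, 9) from each colour; colours with fewer than 9 contribute all they have.
Σ min(cᵢ, 9) = 9 + 9 + 9 + 1 + 2 + 9 + 9 + 8 + 9 + 9 + 9 = 83.
Draw number 83 + 1 = 84 must push one box to 10.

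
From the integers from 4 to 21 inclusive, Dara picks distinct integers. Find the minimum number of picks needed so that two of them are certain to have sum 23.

11

A set avoiding the sum 23 can contain at most one of each pair {x, 23−x}, plus the 2 elements whose complement lies outside the range.
The integers 12, …, 21 (10 of them) are such a set: any two sum to at least 12+13 = 25 > 23.
Pigeonhole: any 11th integer completes one of the 8 pairs, so 11 choices force a sum of 23.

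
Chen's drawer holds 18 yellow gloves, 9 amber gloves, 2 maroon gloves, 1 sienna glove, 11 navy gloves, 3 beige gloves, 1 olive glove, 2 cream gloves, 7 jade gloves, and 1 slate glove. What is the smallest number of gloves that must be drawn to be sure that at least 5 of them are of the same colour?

By the pigeonhole principle, the 10 colours are the holes; the gloves drawn are the pigeons.
To avoid 5 of any one colour, the worst case takes at most 4 of each colour, or every glove of a colour that has fewer than 4.
That gives 4 + 4 + 2 + 1 + 4 + 3 + 1 + 2 + 4 + 1 = 26 gloves with no colour reaching 5.
The next glove forces some colour to 5, so 26 + 1 = 27.

27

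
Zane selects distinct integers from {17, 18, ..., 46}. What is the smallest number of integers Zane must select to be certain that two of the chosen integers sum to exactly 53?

Group the elements by complementary pair {x, 53−x}: {17,36}, {18,35}, {19,34}, …, giving 10 two-element pairs and 10 integers whose partner 53−x falls outside [17,46].
Pigeonhole: treating each of those 20 groups as a pigeonhole, one can pick one integer per group — 20 integers — with no two summing to 53.
The 21st integer lands in an occupied pair, forcing a sum of 53.

21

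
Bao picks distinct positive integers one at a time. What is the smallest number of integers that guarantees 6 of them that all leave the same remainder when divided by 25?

126

Pigeonhole: the 25 residue classes mod 25 are the pigeonholes.
With 125 integers one could put 5 in each residue class and have no class reach 6.
The 126th integer pushes some class to 6, so 25·5 + 1 = 126.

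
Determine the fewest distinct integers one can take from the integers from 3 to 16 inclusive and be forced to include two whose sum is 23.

10

A set avoiding the sum 23 can contain at most one of each pair {x, 23−x}, plus the 4 elements whose complement lies outside the range.
The integers 3, …, 11 (9 of them) are such a set: any two sum to at least 3+4 = 7 and at most 10+11 = 21 < 23.
Any 10th integer completes one of the 5 pairs, so 10 choices force a sum of 23.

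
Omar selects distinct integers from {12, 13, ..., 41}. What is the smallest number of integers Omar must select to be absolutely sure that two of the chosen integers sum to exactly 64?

22

Two chosen integers sum to 64 exactly when both halves of some pair {x, 64−x} with 23 ≤ x ≤ 64−x ≤ 41 are chosen — 9 such pairs.
The remaining 12 elements (those with no distinct partner in range) can never complete a 64-sum, so the worst case takes all of them and one from each pair: 12 + 9 = 21.
By the pigeonhole principle, the 22nd integer has to be the second member of some pair, so 21 + 1 = 22.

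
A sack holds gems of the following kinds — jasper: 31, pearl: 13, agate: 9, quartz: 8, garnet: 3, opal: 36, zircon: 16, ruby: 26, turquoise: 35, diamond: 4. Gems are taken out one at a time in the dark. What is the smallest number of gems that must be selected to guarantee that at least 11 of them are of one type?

An adversary could hand out at most 10 gems per type (4 types run out sooner): 10 + 10 + 9 + 8 + 3 + 10 + 10 + 10 + 10 + 4 = 84 gems and still no type has 11.
One more gem lands in a type already at 10, so 85 draws are enough and 84 are not.

85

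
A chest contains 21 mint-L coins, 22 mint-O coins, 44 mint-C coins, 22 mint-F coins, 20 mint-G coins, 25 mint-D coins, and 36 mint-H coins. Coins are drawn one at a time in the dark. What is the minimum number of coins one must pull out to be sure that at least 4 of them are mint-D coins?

In the worst case for collecting mint-D coins, every non-mint-D coin comes out first.
There are 21 + 22 + 44 + 22 + 20 + 36 = 165 non-mint-D coins altogether.
After those, each further coin must be mint-D, so 165 + 4 = 169 draws guarantee 4 mint-D coins.

169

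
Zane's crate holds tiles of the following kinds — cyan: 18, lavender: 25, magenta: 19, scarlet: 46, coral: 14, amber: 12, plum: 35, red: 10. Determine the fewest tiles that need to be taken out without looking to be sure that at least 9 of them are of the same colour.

65

By the pigeonhole principle, put each drawn tile into a box by colour. The largest draw with every box below 9 takes min(count, 8) from each colour.
Σ min(cᵢ, 8) = 8 + 8 + 8 + 8 + 8 + 8 + 8 + 8 = 64.
Draw number 64 + 1 = 65 must push one box to 9.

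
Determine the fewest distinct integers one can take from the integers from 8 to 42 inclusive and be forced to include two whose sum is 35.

Two chosen integers sum to 35 exactly when both halves of some pair {x, 35−x} with 8 ≤ x ≤ 35−x ≤ 27 are chosen — 10 such pairs.
The remaining 15 elements (those with no distinct partner in range) can never complete a 35-sum, so the worst case takes all of them and one from each pair: 15 + 10 = 25.
The 26th integer has to be the second member of some pair, so 25 + 1 = 26.

26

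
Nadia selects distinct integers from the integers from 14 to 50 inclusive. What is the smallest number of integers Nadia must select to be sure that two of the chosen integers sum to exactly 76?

26

Two chosen integers sum to 76 exactly when both halves of some pair {x, 76−x} with 26 ≤ x ≤ 76−x ≤ 50 are chosen — 12 such pairs.
The remaining 13 elements (those with no distinct partner in range) can never complete a 76-sum, so the worst case takes all of them and one from each pair: 13 + 12 = 25.
The 26th integer has to be the second member of some pair, so 25 + 1 = 26.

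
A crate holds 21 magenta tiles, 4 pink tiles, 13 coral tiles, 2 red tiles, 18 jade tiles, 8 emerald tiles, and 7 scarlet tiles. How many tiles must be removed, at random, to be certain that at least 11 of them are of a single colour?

52

An adversary could hand out at most 10 tiles per colour (4 colours run out sooner): 10 + 4 + 10 + 2 + 10 + 8 + 7 = 51 tiles and still no colour has 11.
One more tile lands in a colour already at 10, so 52 draws are enough and 51 are not.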